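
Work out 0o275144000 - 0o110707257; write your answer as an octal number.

Subtract column by column in base 8:
  0-7 → 1 (borrow)
  0-5-1 → 2 (borrow)
  0-2-1 → 5 (borrow)
  4-7-1 → 4 (borrow)
  4-0-1 → 3
  1-7 → 2 (borrow)
  5-0-1 → 4
  7-1 → 6
  2-1 → 1

0o164234521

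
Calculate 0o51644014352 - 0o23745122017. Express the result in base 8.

0o25676672333

Subtract column by column in base 8:
  2-7 → 3 (borrow)
  5-1-1 → 3
  3-0 → 3
  4-2 → 2
  1-2 → 7 (borrow)
  0-1-1 → 6 (borrow)
  4-5-1 → 6 (borrow)
  4-4-1 → 7 (borrow)
  6-7-1 → 6 (borrow)
  1-3-1 → 5 (borrow)
  5-2-1 → 2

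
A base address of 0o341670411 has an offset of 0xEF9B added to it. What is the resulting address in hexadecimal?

0x38860A4

0o341670411 = 0x3877109 in hexadecimal.
Add column by column in base 16, right to left:
  9+B = 4 carry 1
  0+9+1 = A
  1+F = 0 carry 1
  7+E+1 = 6 carry 1
  7+0+1 = 8
  8+0 = 8
  3+0 = 3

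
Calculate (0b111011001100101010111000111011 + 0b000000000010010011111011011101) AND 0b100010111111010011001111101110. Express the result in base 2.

0b100010001110010010000100001000

Add column by column in base 2, right to left:
  1+1 = 0 carry 1
  1+0+1 = 0 carry 1
  0+1+1 = 0 carry 1
  1+1+1 = 1 carry 1
  1+1+1 = 1 carry 1
  1+0+1 = 0 carry 1
  0+1+1 = 0 carry 1
  0+1+1 = 0 carry 1
  0+0+1 = 1
  1+1 = 0 carry 1
  1+1+1 = 1 carry 1
  1+1+1 = 1 carry 1
  0+1+1 = 0 carry 1
  1+1+1 = 1 carry 1
  0+0+1 = 1
  1+0 = 1
  0+1 = 1
  1+0 = 1
  0+0 = 0
  0+1 = 1
  1+0 = 1
  1+0 = 1
  0+0 = 0
  0+0 = 0
  1+0 = 1
  1+0 = 1
  0+0 = 0
  1+0 = 1
  1+0 = 1
  1+0 = 1
Sum = 0b111011001110111110110100011000; now AND with 0b100010111111010011001111101110:
  111011001110111110110100011000
& 100010111111010011001111101110
= 100010001110010010000100001000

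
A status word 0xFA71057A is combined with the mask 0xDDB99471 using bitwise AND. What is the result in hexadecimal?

AND each hex digit independently (no carries):
  F&D=D, A&D=8, 7&B=3, 1&9=1, 0&9=0, 5&4=4, 7&7=7, A&1=0

0xD8310470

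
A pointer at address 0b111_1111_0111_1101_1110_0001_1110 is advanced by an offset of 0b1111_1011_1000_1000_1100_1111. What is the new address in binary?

0b1000111100110110011011101101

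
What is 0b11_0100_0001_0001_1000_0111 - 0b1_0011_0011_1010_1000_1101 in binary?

0b1000001101011011111010

Subtract column by column in base 2:
  1-1 → 0
  1-0 → 1
  1-1 → 0
  0-1 → 1 (borrow)
  0-0-1 → 1 (borrow)
  0-0-1 → 1 (borrow)
  0-0-1 → 1 (borrow)
  1-1-1 → 1 (borrow)
  1-0-1 → 0
  0-1 → 1 (borrow)
  0-0-1 → 1 (borrow)
  0-1-1 → 0 (borrow)
  1-1-1 → 1 (borrow)
  0-1-1 → 0 (borrow)
  0-0-1 → 1 (borrow)
  0-0-1 → 1 (borrow)
  0-1-1 → 0 (borrow)
  0-1-1 → 0 (borrow)
  1-0-1 → 0
  0-0 → 0
  1-1 → 0
  1-0 → 1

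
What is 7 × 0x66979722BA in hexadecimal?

Multiply each base-16 digit by 7, carrying:
  A×7 = 70 → write 6 carry 4
  B×7+4 = 81 → write 1 carry 5
  2×7+5 = 19 → write 3 carry 1
  2×7+1 = 15 → write F
  7×7 = 49 → write 1 carry 3
  9×7+3 = 66 → write 2 carry 4
  7×7+4 = 53 → write 5 carry 3
  9×7+3 = 66 → write 2 carry 4
  6×7+4 = 46 → write E carry 2
  6×7+2 = 44 → write C carry 2
  remaining carry: 2

0x2CE2521F316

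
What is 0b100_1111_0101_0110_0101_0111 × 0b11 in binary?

0b111011100000001100000101

Multiply each base-2 digit by 3, carrying:
  1×3 = 3 → write 1 carry 1
  1×3+1 = 4 → write 0 carry 2
  1×3+2 = 5 → write 1 carry 2
  0×3+2 = 2 → write 0 carry 1
  1×3+1 = 4 → write 0 carry 2
  0×3+2 = 2 → write 0 carry 1
  1×3+1 = 4 → write 0 carry 2
  0×3+2 = 2 → write 0 carry 1
  0×3+1 = 1 → write 1
  1×3 = 3 → write 1 carry 1
  1×3+1 = 4 → write 0 carry 2
  0×3+2 = 2 → write 0 carry 1
  1×3+1 = 4 → write 0 carry 2
  0×3+2 = 2 → write 0 carry 1
  1×3+1 = 4 → write 0 carry 2
  0×3+2 = 2 → write 0 carry 1
  1×3+1 = 4 → write 0 carry 2
  1×3+2 = 5 → write 1 carry 2
  1×3+2 = 5 → write 1 carry 2
  1×3+2 = 5 → write 1 carry 2
  0×3+2 = 2 → write 0 carry 1
  0×3+1 = 1 → write 1
  1×3 = 3 → write 1 carry 1
  remaining carry: 1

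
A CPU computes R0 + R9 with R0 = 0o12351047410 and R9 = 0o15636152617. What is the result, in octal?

Add column by column in base 8, right to left:
  0+7 = 7
  1+1 = 2
  4+6 = 2 carry 1
  7+2+1 = 2 carry 1
  4+5+1 = 2 carry 1
  0+1+1 = 2
  1+6 = 7
  5+3 = 0 carry 1
  3+6+1 = 2 carry 1
  2+5+1 = 0 carry 1
  1+1+1 = 3

0o30207222227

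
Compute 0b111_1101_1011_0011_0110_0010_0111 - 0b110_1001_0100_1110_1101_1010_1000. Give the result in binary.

0b1010001100100100001111111

Subtract column by column in base 2:
  1-0 → 1
  1-0 → 1
  1-0 → 1
  0-1 → 1 (borrow)
  0-0-1 → 1 (borrow)
  1-1-1 → 1 (borrow)
  0-0-1 → 1 (borrow)
  0-1-1 → 0 (borrow)
  0-1-1 → 0 (borrow)
  1-0-1 → 0
  1-1 → 0
  0-1 → 1 (borrow)
  1-0-1 → 0
  1-1 → 0
  0-1 → 1 (borrow)
  0-1-1 → 0 (borrow)
  1-0-1 → 0
  1-0 → 1
  0-1 → 1 (borrow)
  1-0-1 → 0
  1-1 → 0
  0-0 → 0
  1-0 → 1
  1-1 → 0
  1-0 → 1
  1-1 → 0
  1-1 → 0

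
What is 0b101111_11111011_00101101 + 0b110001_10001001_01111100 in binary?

0b11000011000010010101001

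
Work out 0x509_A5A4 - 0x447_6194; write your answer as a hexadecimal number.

0xC24410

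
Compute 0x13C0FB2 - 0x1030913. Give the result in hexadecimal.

0x39069F

Subtract column by column in base 16:
  2-3 → F (borrow)
  B-1-1 → 9
  F-9 → 6
  0-0 → 0
  C-3 → 9
  3-0 → 3
  1-1 → 0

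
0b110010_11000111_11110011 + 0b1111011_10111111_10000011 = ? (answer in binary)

Add column by column in base 2, right to left:
  1+1 = 0 carry 1
  1+1+1 = 1 carry 1
  0+0+1 = 1
  0+0 = 0
  1+0 = 1
  1+0 = 1
  1+0 = 1
  1+1 = 0 carry 1
  1+1+1 = 1 carry 1
  1+1+1 = 1 carry 1
  1+1+1 = 1 carry 1
  0+1+1 = 0 carry 1
  0+1+1 = 0 carry 1
  0+1+1 = 0 carry 1
  1+0+1 = 0 carry 1
  1+1+1 = 1 carry 1
  0+1+1 = 0 carry 1
  1+1+1 = 1 carry 1
  0+0+1 = 1
  0+1 = 1
  1+1 = 0 carry 1
  1+1+1 = 1 carry 1
  0+1+1 = 0 carry 1
  final carry 1

0b101011101000011101110110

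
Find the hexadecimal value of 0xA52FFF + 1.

The trailing 3 digits are F (max in base 16), so adding 1 cascades: they roll to 0 and the next digit up increments.

0xA53000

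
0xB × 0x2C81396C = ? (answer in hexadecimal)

0x1E98D77A4

Multiply each base-16 digit by 11, carrying:
  C×11 = 132 → write 4 carry 8
  6×11+8 = 74 → write A carry 4
  9×11+4 = 103 → write 7 carry 6
  3×11+6 = 39 → write 7 carry 2
  1×11+2 = 13 → write D
  8×11 = 88 → write 8 carry 5
  C×11+5 = 137 → write 9 carry 8
  2×11+8 = 30 → write E carry 1
  remaining carry: 1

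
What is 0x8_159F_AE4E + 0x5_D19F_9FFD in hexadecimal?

0xDE73F4E4B

Add column by column in base 16, right to left:
  E+D = B carry 1
  4+F+1 = 4 carry 1
  E+F+1 = E carry 1
  A+9+1 = 4 carry 1
  F+F+1 = F carry 1
  9+9+1 = 3 carry 1
  5+1+1 = 7
  1+D = E
  8+5 = D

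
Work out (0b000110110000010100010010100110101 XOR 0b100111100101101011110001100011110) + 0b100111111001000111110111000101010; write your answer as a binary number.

0b1001001001111000111011010001010101

First 0b000110110000010100010010100110101 XOR 0b100111100101101011110001100011110 = 0b100001010101111111100011000101011.
Add column by column in base 2, right to left:
  1+0 = 1
  1+1 = 0 carry 1
  0+0+1 = 1
  1+1 = 0 carry 1
  0+0+1 = 1
  1+1 = 0 carry 1
  0+0+1 = 1
  0+0 = 0
  0+0 = 0
  1+1 = 0 carry 1
  1+1+1 = 1 carry 1
  0+1+1 = 0 carry 1
  0+0+1 = 1
  0+1 = 1
  1+1 = 0 carry 1
  1+1+1 = 1 carry 1
  1+1+1 = 1 carry 1
  1+1+1 = 1 carry 1
  1+0+1 = 0 carry 1
  1+0+1 = 0 carry 1
  1+0+1 = 0 carry 1
  1+1+1 = 1 carry 1
  0+0+1 = 1
  1+0 = 1
  0+1 = 1
  1+1 = 0 carry 1
  0+1+1 = 0 carry 1
  1+1+1 = 1 carry 1
  0+1+1 = 0 carry 1
  0+1+1 = 0 carry 1
  0+0+1 = 1
  0+0 = 0
  1+1 = 0 carry 1
  final carry 1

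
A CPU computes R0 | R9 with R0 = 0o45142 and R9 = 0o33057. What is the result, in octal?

OR each oct digit independently (no carries):
  4|3=7, 5|3=7, 1|0=1, 4|5=5, 2|7=7

0o77157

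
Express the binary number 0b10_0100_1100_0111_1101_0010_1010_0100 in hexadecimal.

Group the bits into nibbles: 0010 0100 1100 0111 1101 0010 1010 0100 → 24c7d2a4.

0x24c7d2a4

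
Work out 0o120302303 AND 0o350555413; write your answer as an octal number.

0o100100003

AND each oct digit independently (no carries):
  1&3=1, 2&5=0, 0&0=0, 3&5=1, 0&5=0, 2&5=0, 3&4=0, 0&1=0, 3&3=3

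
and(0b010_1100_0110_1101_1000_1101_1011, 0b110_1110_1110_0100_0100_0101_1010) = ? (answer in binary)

0b010110001100100000001011010

AND bit by bit (1 only where both bits are 1):
  010110001101101100011011011
& 110111011100100010001011010
= 010110001100100000001011010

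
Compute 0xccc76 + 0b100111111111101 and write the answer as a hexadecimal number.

0b100111111111101 = 0x4ffd in hexadecimal.
Add column by column in base 16, right to left:
  6+d = 3 carry 1
  7+f+1 = 7 carry 1
  c+f+1 = c carry 1
  c+4+1 = 1 carry 1
  c+0+1 = d

0xd1c73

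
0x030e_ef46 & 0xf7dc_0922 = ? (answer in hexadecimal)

0x030c0902

AND each hex digit independently (no carries):
  0&f=0, 3&7=3, 0&d=0, e&c=c, e&0=0, f&9=9, 4&2=0, 6&2=2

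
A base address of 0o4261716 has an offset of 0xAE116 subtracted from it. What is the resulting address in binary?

0b1101000001010111000

0o4261716 = 0b100010110001111001110 in binary.
0xAE116 = 0b10101110000100010110 in binary.
Subtract column by column in base 2:
  0-0 → 0
  1-1 → 0
  1-1 → 0
  1-0 → 1
  0-1 → 1 (borrow)
  0-0-1 → 1 (borrow)
  1-0-1 → 0
  1-0 → 1
  1-1 → 0
  1-0 → 1
  0-0 → 0
  0-0 → 0
  0-0 → 0
  1-1 → 0
  1-1 → 0
  0-1 → 1 (borrow)
  1-0-1 → 0
  0-1 → 1 (borrow)
  0-0-1 → 1 (borrow)
  0-1-1 → 0 (borrow)
  1-0-1 → 0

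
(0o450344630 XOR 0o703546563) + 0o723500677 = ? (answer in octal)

First 0o450344630 XOR 0o703546563 = 0o353602353.
Add column by column in base 8, right to left:
  3+7 = 2 carry 1
  5+7+1 = 5 carry 1
  3+6+1 = 2 carry 1
  2+0+1 = 3
  0+0 = 0
  6+5 = 3 carry 1
  3+3+1 = 7
  5+2 = 7
  3+7 = 2 carry 1
  final carry 1

0o1277303252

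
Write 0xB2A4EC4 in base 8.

Expand each hex digit to 4 bits: B=1011 2=0010 A=1010 4=0100 E=1110 C=1100 4=0100.
Group the bits in threes: 001 011 001 010 100 100 111 011 000 100 → 1312447304.

0o1312447304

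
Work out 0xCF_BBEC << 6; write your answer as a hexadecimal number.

0x33EEFB00

6 bits is not a whole number of base-16 digits; in binary: 110011111011101111101100 << 6 = 110011111011101111101100000000.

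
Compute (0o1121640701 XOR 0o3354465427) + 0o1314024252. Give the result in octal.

First 0o1121640701 XOR 0o3354465427 = 0o2275225326.
Add column by column in base 8, right to left:
  6+2 = 0 carry 1
  2+5+1 = 0 carry 1
  3+2+1 = 6
  5+4 = 1 carry 1
  2+2+1 = 5
  2+0 = 2
  5+4 = 1 carry 1
  7+1+1 = 1 carry 1
  2+3+1 = 6
  2+1 = 3

0o3611251600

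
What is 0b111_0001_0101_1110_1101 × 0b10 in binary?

0b11100010101111011010

Multiply each base-2 digit by 2, carrying:
  1×2 = 2 → write 0 carry 1
  0×2+1 = 1 → write 1
  1×2 = 2 → write 0 carry 1
  1×2+1 = 3 → write 1 carry 1
  0×2+1 = 1 → write 1
  1×2 = 2 → write 0 carry 1
  1×2+1 = 3 → write 1 carry 1
  1×2+1 = 3 → write 1 carry 1
  1×2+1 = 3 → write 1 carry 1
  0×2+1 = 1 → write 1
  1×2 = 2 → write 0 carry 1
  0×2+1 = 1 → write 1
  1×2 = 2 → write 0 carry 1
  0×2+1 = 1 → write 1
  0×2 = 0 → write 0
  0×2 = 0 → write 0
  1×2 = 2 → write 0 carry 1
  1×2+1 = 3 → write 1 carry 1
  1×2+1 = 3 → write 1 carry 1
  remaining carry: 1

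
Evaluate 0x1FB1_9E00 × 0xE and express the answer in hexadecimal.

0x1BBB6A400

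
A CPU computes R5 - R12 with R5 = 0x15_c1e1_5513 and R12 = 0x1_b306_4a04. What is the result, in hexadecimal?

Subtract column by column in base 16:
  3-4 → f (borrow)
  1-0-1 → 0
  5-a → b (borrow)
  5-4-1 → 0
  1-6 → b (borrow)
  e-0-1 → d
  1-3 → e (borrow)
  c-b-1 → 0
  5-1 → 4
  1-0 → 1

0x140edb0b0f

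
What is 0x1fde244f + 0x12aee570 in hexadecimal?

0x328d09bf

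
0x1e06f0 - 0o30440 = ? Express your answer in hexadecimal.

0x1dd5d0

0o30440 = 0x3120 in hexadecimal.
Subtract column by column in base 16:
  0-0 → 0
  f-2 → d
  6-1 → 5
  0-3 → d (borrow)
  e-0-1 → d
  1-0 → 1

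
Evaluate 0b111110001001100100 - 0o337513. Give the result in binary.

0b100010001100011001

0o337513 = 0b11011111101001011 in binary.
Subtract column by column in base 2:
  0-1 → 1 (borrow)
  0-1-1 → 0 (borrow)
  1-0-1 → 0
  0-1 → 1 (borrow)
  0-0-1 → 1 (borrow)
  1-0-1 → 0
  1-1 → 0
  0-0 → 0
  0-1 → 1 (borrow)
  1-1-1 → 1 (borrow)
  0-1-1 → 0 (borrow)
  0-1-1 → 0 (borrow)
  0-1-1 → 0 (borrow)
  1-1-1 → 1 (borrow)
  1-0-1 → 0
  1-1 → 0
  1-1 → 0
  1-0 → 1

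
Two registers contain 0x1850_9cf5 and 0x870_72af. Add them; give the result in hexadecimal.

Add column by column in base 16, right to left:
  5+f = 4 carry 1
  f+a+1 = a carry 1
  c+2+1 = f
  9+7 = 0 carry 1
  0+0+1 = 1
  5+7 = c
  8+8 = 0 carry 1
  1+0+1 = 2

0x20c10fa4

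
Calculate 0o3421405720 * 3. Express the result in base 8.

0o12464421560

Multiply each base-8 digit by 3, carrying:
  0×3 = 0 → write 0
  2×3 = 6 → write 6
  7×3 = 21 → write 5 carry 2
  5×3+2 = 17 → write 1 carry 2
  0×3+2 = 2 → write 2
  4×3 = 12 → write 4 carry 1
  1×3+1 = 4 → write 4
  2×3 = 6 → write 6
  4×3 = 12 → write 4 carry 1
  3×3+1 = 10 → write 2 carry 1
  remaining carry: 1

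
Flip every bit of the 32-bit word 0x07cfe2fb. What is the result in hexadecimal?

Each hex digit d becomes f−d:
  0→f, 7→8, c→3, f→0, e→1, 2→d, f→0, b→4

0xf8301d04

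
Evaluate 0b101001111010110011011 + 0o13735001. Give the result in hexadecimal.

0b101001111010110011011 = 0x14F59B in hexadecimal.
0o13735001 = 0x2FBA01 in hexadecimal.
Add column by column in base 16, right to left:
  B+1 = C
  9+0 = 9
  5+A = F
  F+B = A carry 1
  4+F+1 = 4 carry 1
  1+2+1 = 4

0x44AF9C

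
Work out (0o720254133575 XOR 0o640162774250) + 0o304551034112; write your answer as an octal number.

First 0o720254133575 XOR 0o640162774250 = 0o160336647725.
Add column by column in base 8, right to left:
  5+2 = 7
  2+1 = 3
  7+1 = 0 carry 1
  7+4+1 = 4 carry 1
  4+3+1 = 0 carry 1
  6+0+1 = 7
  6+1 = 7
  3+5 = 0 carry 1
  3+5+1 = 1 carry 1
  0+4+1 = 5
  6+0 = 6
  1+3 = 4

0o465107704037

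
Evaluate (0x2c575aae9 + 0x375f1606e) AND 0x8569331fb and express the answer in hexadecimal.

Add column by column in base 16, right to left:
  9+e = 7 carry 1
  e+6+1 = 5 carry 1
  a+0+1 = b
  a+6 = 0 carry 1
  5+1+1 = 7
  7+f = 6 carry 1
  5+5+1 = b
  c+7 = 3 carry 1
  2+3+1 = 6
Sum = 0x63b670b57; now AND with 0x8569331fb:
  6&8=0, 3&5=1, b&6=2, 6&9=0, 7&3=3, 0&3=0, b&1=1, 5&f=5, 7&b=3

0x12030153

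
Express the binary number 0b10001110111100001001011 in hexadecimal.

0x47784B

Group the bits into nibbles: 0100 0111 0111 1000 0100 1011 → 47784B.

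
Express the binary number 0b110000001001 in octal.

0o6011

Group the bits in threes: 110 000 001 001 → 6011.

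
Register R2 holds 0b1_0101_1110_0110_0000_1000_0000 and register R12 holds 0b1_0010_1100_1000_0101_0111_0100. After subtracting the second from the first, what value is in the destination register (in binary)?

0b1100011101101100001100

Subtract column by column in base 2:
  0-0 → 0
  0-0 → 0
  0-1 → 1 (borrow)
  0-0-1 → 1 (borrow)
  0-1-1 → 0 (borrow)
  0-1-1 → 0 (borrow)
  0-1-1 → 0 (borrow)
  1-0-1 → 0
  0-1 → 1 (borrow)
  0-0-1 → 1 (borrow)
  0-1-1 → 0 (borrow)
  0-0-1 → 1 (borrow)
  0-0-1 → 1 (borrow)
  1-0-1 → 0
  1-0 → 1
  0-1 → 1 (borrow)
  0-0-1 → 1 (borrow)
  1-0-1 → 0
  1-1 → 0
  1-1 → 0
  1-0 → 1
  0-1 → 1 (borrow)
  1-0-1 → 0
  0-0 → 0
  1-1 → 0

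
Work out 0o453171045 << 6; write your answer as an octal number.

Shifting left by 6 bits = 2 oct digits: append 2 zeros.

0o45317104500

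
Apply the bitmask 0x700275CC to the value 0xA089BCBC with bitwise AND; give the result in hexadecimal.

AND each hex digit independently (no carries):
  A&7=2, 0&0=0, 8&0=0, 9&2=0, B&7=3, C&5=4, B&C=8, C&C=C

0x2000348C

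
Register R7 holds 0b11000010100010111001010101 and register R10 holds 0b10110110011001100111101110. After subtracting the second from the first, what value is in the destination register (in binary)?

Subtract column by column in base 2:
  1-0 → 1
  0-1 → 1 (borrow)
  1-1-1 → 1 (borrow)
  0-1-1 → 0 (borrow)
  1-0-1 → 0
  0-1 → 1 (borrow)
  1-1-1 → 1 (borrow)
  0-1-1 → 0 (borrow)
  0-1-1 → 0 (borrow)
  1-0-1 → 0
  1-0 → 1
  1-1 → 0
  0-1 → 1 (borrow)
  1-0-1 → 0
  0-0 → 0
  0-1 → 1 (borrow)
  0-1-1 → 0 (borrow)
  1-0-1 → 0
  0-0 → 0
  1-1 → 0
  0-1 → 1 (borrow)
  0-0-1 → 1 (borrow)
  0-1-1 → 0 (borrow)
  0-1-1 → 0 (borrow)
  1-0-1 → 0
  1-1 → 0

0b1100001001010001100111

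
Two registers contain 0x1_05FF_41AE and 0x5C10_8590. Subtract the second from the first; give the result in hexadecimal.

Subtract column by column in base 16:
  E-0 → E
  A-9 → 1
  1-5 → C (borrow)
  4-8-1 → B (borrow)
  F-0-1 → E
  F-1 → E
  5-C → 9 (borrow)
  0-5-1 → A (borrow)
  1-0-1 → 0

0xA9EEBC1E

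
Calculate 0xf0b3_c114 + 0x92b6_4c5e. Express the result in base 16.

0x1836a0d72

Add column by column in base 16, right to left:
  4+e = 2 carry 1
  1+5+1 = 7
  1+c = d
  c+4 = 0 carry 1
  3+6+1 = a
  b+b = 6 carry 1
  0+2+1 = 3
  f+9 = 8 carry 1
  final carry 1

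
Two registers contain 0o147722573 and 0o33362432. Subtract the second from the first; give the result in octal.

0o114340141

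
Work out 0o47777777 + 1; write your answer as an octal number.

The trailing 7 digits are 7 (max in base 8), so adding 1 cascades: they roll to 0 and the next digit up increments.

0o50000000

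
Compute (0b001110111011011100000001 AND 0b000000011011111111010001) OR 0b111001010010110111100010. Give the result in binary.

0b111001011011111111100011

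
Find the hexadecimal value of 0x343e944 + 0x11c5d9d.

0x46046e1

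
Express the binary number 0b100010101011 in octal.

0o4253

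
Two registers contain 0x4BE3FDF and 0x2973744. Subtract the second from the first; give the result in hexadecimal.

Subtract column by column in base 16:
  F-4 → B
  D-4 → 9
  F-7 → 8
  3-3 → 0
  E-7 → 7
  B-9 → 2
  4-2 → 2

0x227089B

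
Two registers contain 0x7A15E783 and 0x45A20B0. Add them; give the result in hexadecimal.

0x7E700833

Add column by column in base 16, right to left:
  3+0 = 3
  8+B = 3 carry 1
  7+0+1 = 8
  E+2 = 0 carry 1
  5+A+1 = 0 carry 1
  1+5+1 = 7
  A+4 = E
  7+0 = 7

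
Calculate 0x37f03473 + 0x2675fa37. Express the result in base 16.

0x5e662eaa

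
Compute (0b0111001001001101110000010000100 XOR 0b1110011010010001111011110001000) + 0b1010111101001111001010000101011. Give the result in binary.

0b10100010000101011010101100110111

First 0b0111001001001101110000010000100 XOR 0b1110011010010001111011110001000 = 0b1001010011011100001011100001100.
Add column by column in base 2, right to left:
  0+1 = 1
  0+1 = 1
  1+0 = 1
  1+1 = 0 carry 1
  0+0+1 = 1
  0+1 = 1
  0+0 = 0
  0+0 = 0
  1+0 = 1
  1+0 = 1
  1+1 = 0 carry 1
  0+0+1 = 1
  1+1 = 0 carry 1
  0+0+1 = 1
  0+0 = 0
  0+1 = 1
  0+1 = 1
  1+1 = 0 carry 1
  1+1+1 = 1 carry 1
  1+0+1 = 0 carry 1
  0+0+1 = 1
  1+1 = 0 carry 1
  1+0+1 = 0 carry 1
  0+1+1 = 0 carry 1
  0+1+1 = 0 carry 1
  1+1+1 = 1 carry 1
  0+1+1 = 0 carry 1
  1+0+1 = 0 carry 1
  0+1+1 = 0 carry 1
  0+0+1 = 1
  1+1 = 0 carry 1
  final carry 1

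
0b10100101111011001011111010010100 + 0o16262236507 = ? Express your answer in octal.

0o43055375733

0b10100101111011001011111010010100 = 0o24573137224 in octal.
Add column by column in base 8, right to left:
  4+7 = 3 carry 1
  2+0+1 = 3
  2+5 = 7
  7+6 = 5 carry 1
  3+3+1 = 7
  1+2 = 3
  3+2 = 5
  7+6 = 5 carry 1
  5+2+1 = 0 carry 1
  4+6+1 = 3 carry 1
  2+1+1 = 4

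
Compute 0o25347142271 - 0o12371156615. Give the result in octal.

Subtract column by column in base 8:
  1-5 → 4 (borrow)
  7-1-1 → 5
  2-6 → 4 (borrow)
  2-6-1 → 3 (borrow)
  4-5-1 → 6 (borrow)
  1-1-1 → 7 (borrow)
  7-1-1 → 5
  4-7 → 5 (borrow)
  3-3-1 → 7 (borrow)
  5-2-1 → 2
  2-1 → 1

0o12755763454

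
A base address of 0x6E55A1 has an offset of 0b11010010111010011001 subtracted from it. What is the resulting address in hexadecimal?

0b11010010111010011001 = 0xD2E99 in hexadecimal.
Subtract column by column in base 16:
  1-9 → 8 (borrow)
  A-9-1 → 0
  5-E → 7 (borrow)
  5-2-1 → 2
  E-D → 1
  6-0 → 6

0x612708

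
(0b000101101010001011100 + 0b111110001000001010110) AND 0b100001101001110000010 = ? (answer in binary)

Add column by column in base 2, right to left:
  0+0 = 0
  0+1 = 1
  1+1 = 0 carry 1
  1+0+1 = 0 carry 1
  1+1+1 = 1 carry 1
  0+0+1 = 1
  1+1 = 0 carry 1
  0+0+1 = 1
  0+0 = 0
  0+0 = 0
  1+0 = 1
  0+0 = 0
  1+1 = 0 carry 1
  0+0+1 = 1
  1+0 = 1
  1+0 = 1
  0+1 = 1
  1+1 = 0 carry 1
  0+1+1 = 0 carry 1
  0+1+1 = 0 carry 1
  0+1+1 = 0 carry 1
  final carry 1
Sum = 0b1000011110010010110010; now AND with 0b100001101001110000010:
  1000011110010010110010
& 0100001101001110000010
= 0000001100000010000010

0b1100000010000010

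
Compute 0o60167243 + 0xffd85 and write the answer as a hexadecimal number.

0o60167243 = 0xc0eea3 in hexadecimal.
Add column by column in base 16, right to left:
  3+5 = 8
  a+8 = 2 carry 1
  e+d+1 = c carry 1
  e+f+1 = e carry 1
  0+f+1 = 0 carry 1
  c+0+1 = d

0xd0ec28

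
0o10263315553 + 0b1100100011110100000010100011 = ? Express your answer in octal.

0b1100100011110100000010100011 = 0o1443640243 in octal.
Add column by column in base 8, right to left:
  3+3 = 6
  5+4 = 1 carry 1
  5+2+1 = 0 carry 1
  5+0+1 = 6
  1+4 = 5
  3+6 = 1 carry 1
  3+3+1 = 7
  6+4 = 2 carry 1
  2+4+1 = 7
  0+1 = 1
  1+0 = 1

0o11727156016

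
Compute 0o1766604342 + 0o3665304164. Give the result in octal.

Add column by column in base 8, right to left:
  2+4 = 6
  4+6 = 2 carry 1
  3+1+1 = 5
  4+4 = 0 carry 1
  0+0+1 = 1
  6+3 = 1 carry 1
  6+5+1 = 4 carry 1
  6+6+1 = 5 carry 1
  7+6+1 = 6 carry 1
  1+3+1 = 5

0o5654110526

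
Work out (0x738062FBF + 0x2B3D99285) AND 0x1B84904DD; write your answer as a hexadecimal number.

0x1A8490044

Add column by column in base 16, right to left:
  F+5 = 4 carry 1
  B+8+1 = 4 carry 1
  F+2+1 = 2 carry 1
  2+9+1 = C
  6+9 = F
  0+D = D
  8+3 = B
  3+B = E
  7+2 = 9
Sum = 0x9EBDFC244; now AND with 0x1B84904DD:
  9&1=1, E&B=A, B&8=8, D&4=4, F&9=9, C&0=0, 2&4=0, 4&D=4, 4&D=4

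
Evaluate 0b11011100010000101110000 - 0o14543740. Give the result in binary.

0b1110110101100110010000

0o14543740 = 0b1100101100011111100000 in binary.
Subtract column by column in base 2:
  0-0 → 0
  0-0 → 0
  0-0 → 0
  0-0 → 0
  1-0 → 1
  1-1 → 0
  1-1 → 0
  0-1 → 1 (borrow)
  1-1-1 → 1 (borrow)
  0-1-1 → 0 (borrow)
  0-1-1 → 0 (borrow)
  0-0-1 → 1 (borrow)
  0-0-1 → 1 (borrow)
  1-0-1 → 0
  0-1 → 1 (borrow)
  0-1-1 → 0 (borrow)
  0-0-1 → 1 (borrow)
  1-1-1 → 1 (borrow)
  1-0-1 → 0
  1-0 → 1
  0-1 → 1 (borrow)
  1-1-1 → 1 (borrow)
  1-0-1 → 0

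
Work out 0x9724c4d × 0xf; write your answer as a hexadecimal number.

0x8db27883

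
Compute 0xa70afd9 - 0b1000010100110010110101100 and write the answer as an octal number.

0xa70afd9 = 0o1234127731 in octal.
0b1000010100110010110101100 = 0o102462654 in octal.
Subtract column by column in base 8:
  1-4 → 5 (borrow)
  3-5-1 → 5 (borrow)
  7-6-1 → 0
  7-2 → 5
  2-6 → 4 (borrow)
  1-4-1 → 4 (borrow)
  4-2-1 → 1
  3-0 → 3
  2-1 → 1
  1-0 → 1

0o1131445055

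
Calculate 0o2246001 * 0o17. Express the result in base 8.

0o42672017

Multiply each base-8 digit by 15, carrying:
  1×15 = 15 → write 7 carry 1
  0×15+1 = 1 → write 1
  0×15 = 0 → write 0
  6×15 = 90 → write 2 carry 11
  4×15+11 = 71 → write 7 carry 8
  2×15+8 = 38 → write 6 carry 4
  2×15+4 = 34 → write 2 carry 4
  remaining carry: 4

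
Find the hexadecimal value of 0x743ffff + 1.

The trailing 4 digits are F (max in base 16), so adding 1 cascades: they roll to 0 and the next digit up increments.

0x7440000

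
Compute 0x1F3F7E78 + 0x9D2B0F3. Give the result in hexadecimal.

0x29122F6B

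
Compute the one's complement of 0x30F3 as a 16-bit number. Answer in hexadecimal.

0xCF0C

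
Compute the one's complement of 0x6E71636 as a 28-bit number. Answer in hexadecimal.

Each hex digit d becomes F−d:
  6→9, E→1, 7→8, 1→E, 6→9, 3→C, 6→9

0x918E9C9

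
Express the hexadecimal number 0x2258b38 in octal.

Expand each hex digit to 4 bits: 2=0010 2=0010 5=0101 8=1000 b=1011 3=0011 8=1000.
Group the bits in threes: 010 001 001 011 000 101 100 111 000 → 211305470.

0o211305470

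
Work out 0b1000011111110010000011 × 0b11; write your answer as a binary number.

0b11001011111010110001001

Multiply each base-2 digit by 3, carrying:
  1×3 = 3 → write 1 carry 1
  1×3+1 = 4 → write 0 carry 2
  0×3+2 = 2 → write 0 carry 1
  0×3+1 = 1 → write 1
  0×3 = 0 → write 0
  0×3 = 0 → write 0
  0×3 = 0 → write 0
  1×3 = 3 → write 1 carry 1
  0×3+1 = 1 → write 1
  0×3 = 0 → write 0
  1×3 = 3 → write 1 carry 1
  1×3+1 = 4 → write 0 carry 2
  1×3+2 = 5 → write 1 carry 2
  1×3+2 = 5 → write 1 carry 2
  1×3+2 = 5 → write 1 carry 2
  1×3+2 = 5 → write 1 carry 2
  1×3+2 = 5 → write 1 carry 2
  0×3+2 = 2 → write 0 carry 1
  0×3+1 = 1 → write 1
  0×3 = 0 → write 0
  0×3 = 0 → write 0
  1×3 = 3 → write 1 carry 1
  remaining carry: 1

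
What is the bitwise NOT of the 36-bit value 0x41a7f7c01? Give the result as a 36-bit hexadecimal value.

Each hex digit d becomes f−d:
  4→b, 1→e, a→5, 7→8, f→0, 7→8, c→3, 0→f, 1→e

0xbe58083fe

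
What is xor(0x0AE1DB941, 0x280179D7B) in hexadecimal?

XOR each hex digit independently (no carries):
  0^2=2, A^8=2, E^0=E, 1^1=0, D^7=A, B^9=2, 9^D=4, 4^7=3, 1^B=A

0x22E0A243A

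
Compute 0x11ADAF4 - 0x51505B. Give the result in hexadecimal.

0xC98A99

Subtract column by column in base 16:
  4-B → 9 (borrow)
  F-5-1 → 9
  A-0 → A
  D-5 → 8
  A-1 → 9
  1-5 → C (borrow)
  1-0-1 → 0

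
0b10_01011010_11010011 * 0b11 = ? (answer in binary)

0b1110001000001111001

Multiply each base-2 digit by 3, carrying:
  1×3 = 3 → write 1 carry 1
  1×3+1 = 4 → write 0 carry 2
  0×3+2 = 2 → write 0 carry 1
  0×3+1 = 1 → write 1
  1×3 = 3 → write 1 carry 1
  0×3+1 = 1 → write 1
  1×3 = 3 → write 1 carry 1
  1×3+1 = 4 → write 0 carry 2
  0×3+2 = 2 → write 0 carry 1
  1×3+1 = 4 → write 0 carry 2
  0×3+2 = 2 → write 0 carry 1
  1×3+1 = 4 → write 0 carry 2
  1×3+2 = 5 → write 1 carry 2
  0×3+2 = 2 → write 0 carry 1
  1×3+1 = 4 → write 0 carry 2
  0×3+2 = 2 → write 0 carry 1
  0×3+1 = 1 → write 1
  1×3 = 3 → write 1 carry 1
  remaining carry: 1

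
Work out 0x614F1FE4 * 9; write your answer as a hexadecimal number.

0x36BC81F04

Multiply each base-16 digit by 9, carrying:
  4×9 = 36 → write 4 carry 2
  E×9+2 = 128 → write 0 carry 8
  F×9+8 = 143 → write F carry 8
  1×9+8 = 17 → write 1 carry 1
  F×9+1 = 136 → write 8 carry 8
  4×9+8 = 44 → write C carry 2
  1×9+2 = 11 → write B
  6×9 = 54 → write 6 carry 3
  remaining carry: 3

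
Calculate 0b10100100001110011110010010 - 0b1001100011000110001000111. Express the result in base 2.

0b1010111110101101101001011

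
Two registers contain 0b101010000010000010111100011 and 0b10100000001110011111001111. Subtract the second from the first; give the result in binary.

Subtract column by column in base 2:
  1-1 → 0
  1-1 → 0
  0-1 → 1 (borrow)
  0-1-1 → 0 (borrow)
  0-0-1 → 1 (borrow)
  1-0-1 → 0
  1-1 → 0
  1-1 → 0
  1-1 → 0
  0-1 → 1 (borrow)
  1-1-1 → 1 (borrow)
  0-0-1 → 1 (borrow)
  0-0-1 → 1 (borrow)
  0-1-1 → 0 (borrow)
  0-1-1 → 0 (borrow)
  0-1-1 → 0 (borrow)
  1-0-1 → 0
  0-0 → 0
  0-0 → 0
  0-0 → 0
  0-0 → 0
  0-0 → 0
  1-0 → 1
  0-1 → 1 (borrow)
  1-0-1 → 0
  0-1 → 1 (borrow)
  1-0-1 → 0

0b10110000000001111000010100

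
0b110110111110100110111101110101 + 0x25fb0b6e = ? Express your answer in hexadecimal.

0x5cf57ae3

0b110110111110100110111101110101 = 0x36fa6f75 in hexadecimal.
Add column by column in base 16, right to left:
  5+e = 3 carry 1
  7+6+1 = e
  f+b = a carry 1
  6+0+1 = 7
  a+b = 5 carry 1
  f+f+1 = f carry 1
  6+5+1 = c
  3+2 = 5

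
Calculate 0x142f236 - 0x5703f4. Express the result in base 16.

Subtract column by column in base 16:
  6-4 → 2
  3-f → 4 (borrow)
  2-3-1 → e (borrow)
  f-0-1 → e
  2-7 → b (borrow)
  4-5-1 → e (borrow)
  1-0-1 → 0

0xebee42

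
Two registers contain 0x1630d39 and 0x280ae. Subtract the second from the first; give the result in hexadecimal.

Subtract column by column in base 16:
  9-e → b (borrow)
  3-a-1 → 8 (borrow)
  d-0-1 → c
  0-8 → 8 (borrow)
  3-2-1 → 0
  6-0 → 6
  1-0 → 1

0x1608c8b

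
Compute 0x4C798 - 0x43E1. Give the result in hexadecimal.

0x483B7

Subtract column by column in base 16:
  8-1 → 7
  9-E → B (borrow)
  7-3-1 → 3
  C-4 → 8
  4-0 → 4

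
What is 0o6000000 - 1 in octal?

0o5777777

The trailing 6 digits are 0, so subtracting 1 borrows through: they become 7 and the next digit up decrements.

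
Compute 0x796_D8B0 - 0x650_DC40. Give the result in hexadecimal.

Subtract column by column in base 16:
  0-0 → 0
  B-4 → 7
  8-C → C (borrow)
  D-D-1 → F (borrow)
  6-0-1 → 5
  9-5 → 4
  7-6 → 1

0x145FC70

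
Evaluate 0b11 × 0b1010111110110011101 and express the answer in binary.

Multiply each base-2 digit by 3, carrying:
  1×3 = 3 → write 1 carry 1
  0×3+1 = 1 → write 1
  1×3 = 3 → write 1 carry 1
  1×3+1 = 4 → write 0 carry 2
  1×3+2 = 5 → write 1 carry 2
  0×3+2 = 2 → write 0 carry 1
  0×3+1 = 1 → write 1
  1×3 = 3 → write 1 carry 1
  1×3+1 = 4 → write 0 carry 2
  0×3+2 = 2 → write 0 carry 1
  1×3+1 = 4 → write 0 carry 2
  1×3+2 = 5 → write 1 carry 2
  1×3+2 = 5 → write 1 carry 2
  1×3+2 = 5 → write 1 carry 2
  1×3+2 = 5 → write 1 carry 2
  0×3+2 = 2 → write 0 carry 1
  1×3+1 = 4 → write 0 carry 2
  0×3+2 = 2 → write 0 carry 1
  1×3+1 = 4 → write 0 carry 2
  remaining carry: 10

0b100000111100011010111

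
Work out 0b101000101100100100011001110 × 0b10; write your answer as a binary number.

Multiply each base-2 digit by 2, carrying:
  0×2 = 0 → write 0
  1×2 = 2 → write 0 carry 1
  1×2+1 = 3 → write 1 carry 1
  1×2+1 = 3 → write 1 carry 1
  0×2+1 = 1 → write 1
  0×2 = 0 → write 0
  1×2 = 2 → write 0 carry 1
  1×2+1 = 3 → write 1 carry 1
  0×2+1 = 1 → write 1
  0×2 = 0 → write 0
  0×2 = 0 → write 0
  1×2 = 2 → write 0 carry 1
  0×2+1 = 1 → write 1
  0×2 = 0 → write 0
  1×2 = 2 → write 0 carry 1
  0×2+1 = 1 → write 1
  0×2 = 0 → write 0
  1×2 = 2 → write 0 carry 1
  1×2+1 = 3 → write 1 carry 1
  0×2+1 = 1 → write 1
  1×2 = 2 → write 0 carry 1
  0×2+1 = 1 → write 1
  0×2 = 0 → write 0
  0×2 = 0 → write 0
  1×2 = 2 → write 0 carry 1
  0×2+1 = 1 → write 1
  1×2 = 2 → write 0 carry 1
  remaining carry: 1

0b1010001011001001000110011100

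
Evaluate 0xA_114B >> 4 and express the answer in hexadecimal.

0xA114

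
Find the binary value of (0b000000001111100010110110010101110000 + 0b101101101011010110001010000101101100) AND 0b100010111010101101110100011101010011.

0b100000111010101001000000011001010000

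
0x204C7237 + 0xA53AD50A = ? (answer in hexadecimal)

Add column by column in base 16, right to left:
  7+A = 1 carry 1
  3+0+1 = 4
  2+5 = 7
  7+D = 4 carry 1
  C+A+1 = 7 carry 1
  4+3+1 = 8
  0+5 = 5
  2+A = C

0xC5874741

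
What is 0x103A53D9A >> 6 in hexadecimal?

6 bits is not a whole number of base-16 digits; in binary: 100000011101001010011110110011010 >> 6 = 100000011101001010011110110.

0x40E94F6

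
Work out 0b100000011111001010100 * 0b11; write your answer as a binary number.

Multiply each base-2 digit by 3, carrying:
  0×3 = 0 → write 0
  0×3 = 0 → write 0
  1×3 = 3 → write 1 carry 1
  0×3+1 = 1 → write 1
  1×3 = 3 → write 1 carry 1
  0×3+1 = 1 → write 1
  1×3 = 3 → write 1 carry 1
  0×3+1 = 1 → write 1
  0×3 = 0 → write 0
  1×3 = 3 → write 1 carry 1
  1×3+1 = 4 → write 0 carry 2
  1×3+2 = 5 → write 1 carry 2
  1×3+2 = 5 → write 1 carry 2
  1×3+2 = 5 → write 1 carry 2
  0×3+2 = 2 → write 0 carry 1
  0×3+1 = 1 → write 1
  0×3 = 0 → write 0
  0×3 = 0 → write 0
  0×3 = 0 → write 0
  0×3 = 0 → write 0
  1×3 = 3 → write 1 carry 1
  remaining carry: 1

0b1100001011101011111100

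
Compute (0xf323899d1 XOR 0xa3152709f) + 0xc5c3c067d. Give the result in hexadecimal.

0x115fa6efcb

First 0xf323899d1 XOR 0xa3152709f = 0x5036ae94e.
Add column by column in base 16, right to left:
  e+d = b carry 1
  4+7+1 = c
  9+6 = f
  e+0 = e
  a+c = 6 carry 1
  6+3+1 = a
  3+c = f
  0+5 = 5
  5+c = 1 carry 1
  final carry 1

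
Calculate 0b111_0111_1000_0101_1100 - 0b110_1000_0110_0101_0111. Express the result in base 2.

Subtract column by column in base 2:
  0-1 → 1 (borrow)
  0-1-1 → 0 (borrow)
  1-1-1 → 1 (borrow)
  1-0-1 → 0
  1-1 → 0
  0-0 → 0
  1-1 → 0
  0-0 → 0
  0-0 → 0
  0-1 → 1 (borrow)
  0-1-1 → 0 (borrow)
  1-0-1 → 0
  1-0 → 1
  1-0 → 1
  1-0 → 1
  0-1 → 1 (borrow)
  1-0-1 → 0
  1-1 → 0
  1-1 → 0

0b1111001000000101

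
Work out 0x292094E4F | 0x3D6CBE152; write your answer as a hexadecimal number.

0x3D6CBEF5F

OR each hex digit independently (no carries):
  2|3=3, 9|D=D, 2|6=6, 0|C=C, 9|B=B, 4|E=E, E|1=F, 4|5=5, F|2=F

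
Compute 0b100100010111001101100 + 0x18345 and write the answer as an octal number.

0o4730661

0b100100010111001101100 = 0o4427154 in octal.
0x18345 = 0o301505 in octal.
Add column by column in base 8, right to left:
  4+5 = 1 carry 1
  5+0+1 = 6
  1+5 = 6
  7+1 = 0 carry 1
  2+0+1 = 3
  4+3 = 7
  4+0 = 4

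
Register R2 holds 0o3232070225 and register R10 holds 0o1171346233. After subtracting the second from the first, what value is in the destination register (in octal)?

0o2040521772

Subtract column by column in base 8:
  5-3 → 2
  2-3 → 7 (borrow)
  2-2-1 → 7 (borrow)
  0-6-1 → 1 (borrow)
  7-4-1 → 2
  0-3 → 5 (borrow)
  2-1-1 → 0
  3-7 → 4 (borrow)
  2-1-1 → 0
  3-1 → 2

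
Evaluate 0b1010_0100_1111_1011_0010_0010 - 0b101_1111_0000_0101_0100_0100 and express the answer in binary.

Subtract column by column in base 2:
  0-0 → 0
  1-0 → 1
  0-1 → 1 (borrow)
  0-0-1 → 1 (borrow)
  0-0-1 → 1 (borrow)
  1-0-1 → 0
  0-1 → 1 (borrow)
  0-0-1 → 1 (borrow)
  1-1-1 → 1 (borrow)
  1-0-1 → 0
  0-1 → 1 (borrow)
  1-0-1 → 0
  1-0 → 1
  1-0 → 1
  1-0 → 1
  1-0 → 1
  0-1 → 1 (borrow)
  0-1-1 → 0 (borrow)
  1-1-1 → 1 (borrow)
  0-1-1 → 0 (borrow)
  0-1-1 → 0 (borrow)
  1-0-1 → 0
  0-1 → 1 (borrow)
  1-0-1 → 0

0b10001011111010111011110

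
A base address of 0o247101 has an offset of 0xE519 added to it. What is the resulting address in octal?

0xE519 = 0o162431 in octal.
Add column by column in base 8, right to left:
  1+1 = 2
  0+3 = 3
  1+4 = 5
  7+2 = 1 carry 1
  4+6+1 = 3 carry 1
  2+1+1 = 4

0o431532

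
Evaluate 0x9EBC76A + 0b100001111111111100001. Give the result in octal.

0x9EBC76A = 0o1172743552 in octal.
0b100001111111111100001 = 0o4177741 in octal.
Add column by column in base 8, right to left:
  2+1 = 3
  5+4 = 1 carry 1
  5+7+1 = 5 carry 1
  3+7+1 = 3 carry 1
  4+7+1 = 4 carry 1
  7+1+1 = 1 carry 1
  2+4+1 = 7
  7+0 = 7
  1+0 = 1
  1+0 = 1

0o1177143513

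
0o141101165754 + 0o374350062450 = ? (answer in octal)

Add column by column in base 8, right to left:
  4+0 = 4
  5+5 = 2 carry 1
  7+4+1 = 4 carry 1
  5+2+1 = 0 carry 1
  6+6+1 = 5 carry 1
  1+0+1 = 2
  1+0 = 1
  0+5 = 5
  1+3 = 4
  1+4 = 5
  4+7 = 3 carry 1
  1+3+1 = 5

0o535451250424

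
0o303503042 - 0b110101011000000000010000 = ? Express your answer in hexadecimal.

0o303503042 = 0x30E8622 in hexadecimal.
0b110101011000000000010000 = 0xD58010 in hexadecimal.
Subtract column by column in base 16:
  2-0 → 2
  2-1 → 1
  6-0 → 6
  8-8 → 0
  E-5 → 9
  0-D → 3 (borrow)
  3-0-1 → 2

0x2390612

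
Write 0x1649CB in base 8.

0o5444713

Expand each hex digit to 4 bits: 1=0001 6=0110 4=0100 9=1001 C=1100 B=1011.
Group the bits in threes: 101 100 100 100 111 001 011 → 5444713.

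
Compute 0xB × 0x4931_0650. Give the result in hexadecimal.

Multiply each base-16 digit by 11, carrying:
  0×11 = 0 → write 0
  5×11 = 55 → write 7 carry 3
  6×11+3 = 69 → write 5 carry 4
  0×11+4 = 4 → write 4
  1×11 = 11 → write B
  3×11 = 33 → write 1 carry 2
  9×11+2 = 101 → write 5 carry 6
  4×11+6 = 50 → write 2 carry 3
  remaining carry: 3

0x3251B4570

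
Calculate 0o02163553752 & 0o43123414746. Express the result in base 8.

AND each oct digit independently (no carries):
  0&4=0, 2&3=2, 1&1=1, 6&2=2, 3&3=3, 5&4=4, 5&1=1, 3&4=0, 7&7=7, 5&4=4, 2&6=2

0o02123410742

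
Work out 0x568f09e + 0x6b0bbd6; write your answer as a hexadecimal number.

Add column by column in base 16, right to left:
  e+6 = 4 carry 1
  9+d+1 = 7 carry 1
  0+b+1 = c
  f+b = a carry 1
  8+0+1 = 9
  6+b = 1 carry 1
  5+6+1 = c

0xc19ac74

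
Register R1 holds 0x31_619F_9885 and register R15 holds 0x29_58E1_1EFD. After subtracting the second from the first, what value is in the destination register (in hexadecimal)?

0x808BE7988

Subtract column by column in base 16:
  5-D → 8 (borrow)
  8-F-1 → 8 (borrow)
  8-E-1 → 9 (borrow)
  9-1-1 → 7
  F-1 → E
  9-E → B (borrow)
  1-8-1 → 8 (borrow)
  6-5-1 → 0
  1-9 → 8 (borrow)
  3-2-1 → 0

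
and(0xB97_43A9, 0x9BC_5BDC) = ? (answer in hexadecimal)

0x9944388

AND each hex digit independently (no carries):
  B&9=9, 9&B=9, 7&C=4, 4&5=4, 3&B=3, A&D=8, 9&C=8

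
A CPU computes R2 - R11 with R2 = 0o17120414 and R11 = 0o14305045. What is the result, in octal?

Subtract column by column in base 8:
  4-5 → 7 (borrow)
  1-4-1 → 4 (borrow)
  4-0-1 → 3
  0-5 → 3 (borrow)
  2-0-1 → 1
  1-3 → 6 (borrow)
  7-4-1 → 2
  1-1 → 0

0o2613347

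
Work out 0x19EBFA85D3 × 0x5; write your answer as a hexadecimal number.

Multiply each base-16 digit by 5, carrying:
  3×5 = 15 → write F
  D×5 = 65 → write 1 carry 4
  5×5+4 = 29 → write D carry 1
  8×5+1 = 41 → write 9 carry 2
  A×5+2 = 52 → write 4 carry 3
  F×5+3 = 78 → write E carry 4
  B×5+4 = 59 → write B carry 3
  E×5+3 = 73 → write 9 carry 4
  9×5+4 = 49 → write 1 carry 3
  1×5+3 = 8 → write 8

0x819BE49D1F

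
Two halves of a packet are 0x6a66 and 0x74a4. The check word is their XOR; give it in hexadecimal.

0x1ec2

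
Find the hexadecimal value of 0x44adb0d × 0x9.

0x26a1b375

Multiply each base-16 digit by 9, carrying:
  d×9 = 117 → write 5 carry 7
  0×9+7 = 7 → write 7
  b×9 = 99 → write 3 carry 6
  d×9+6 = 123 → write b carry 7
  a×9+7 = 97 → write 1 carry 6
  4×9+6 = 42 → write a carry 2
  4×9+2 = 38 → write 6 carry 2
  remaining carry: 2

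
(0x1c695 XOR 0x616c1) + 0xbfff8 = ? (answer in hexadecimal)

First 0x1c695 XOR 0x616c1 = 0x7d054.
Add column by column in base 16, right to left:
  4+8 = c
  5+f = 4 carry 1
  0+f+1 = 0 carry 1
  d+f+1 = d carry 1
  7+b+1 = 3 carry 1
  final carry 1

0x13d04c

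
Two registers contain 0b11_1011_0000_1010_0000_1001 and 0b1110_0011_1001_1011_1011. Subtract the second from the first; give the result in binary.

0b1011001101000001001110

Subtract column by column in base 2:
  1-1 → 0
  0-1 → 1 (borrow)
  0-0-1 → 1 (borrow)
  1-1-1 → 1 (borrow)
  0-1-1 → 0 (borrow)
  0-1-1 → 0 (borrow)
  0-0-1 → 1 (borrow)
  0-1-1 → 0 (borrow)
  0-1-1 → 0 (borrow)
  1-0-1 → 0
  0-0 → 0
  1-1 → 0
  0-1 → 1 (borrow)
  0-1-1 → 0 (borrow)
  0-0-1 → 1 (borrow)
  0-0-1 → 1 (borrow)
  1-0-1 → 0
  1-1 → 0
  0-1 → 1 (borrow)
  1-1-1 → 1 (borrow)
  1-0-1 → 0
  1-0 → 1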